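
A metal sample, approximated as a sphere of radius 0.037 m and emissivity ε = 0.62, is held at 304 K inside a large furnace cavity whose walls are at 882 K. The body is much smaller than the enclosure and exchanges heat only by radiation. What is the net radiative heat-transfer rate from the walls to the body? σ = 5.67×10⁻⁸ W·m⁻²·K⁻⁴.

For a small grey body in a large enclosure: P_net = εσA(T_body⁴ − T_wall⁴).
A = 4πr² = 0.01720 m²; T_body⁴ − T_wall⁴ = 8.541×10⁹ − 6.052×10¹¹ = -5.966×10¹¹ K⁴.
|P_net| = 0.62·5.67×10⁻⁸·0.01720·5.966×10¹¹.

P_net ≈ 361 W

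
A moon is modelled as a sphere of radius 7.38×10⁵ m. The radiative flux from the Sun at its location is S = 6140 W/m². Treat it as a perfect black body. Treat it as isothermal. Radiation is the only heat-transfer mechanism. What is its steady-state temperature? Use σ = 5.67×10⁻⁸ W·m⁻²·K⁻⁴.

At equilibrium, absorbed power = emitted power.
Absorbing cross-section = πr² = 1.711×10¹² m²; emitting surface = 4πr² = 6.844×10¹² m² (ratio 4).
S·A_cross = εσ·A_surf·T⁴  ⇒  T⁴ = S/(4σ).
T⁴ = 1.00·6140/(4·5.67×10⁻⁸) = 2.707×10¹⁰ K⁴.
T = (2.707×10¹⁰)^(1/4).

T ≈ 406 K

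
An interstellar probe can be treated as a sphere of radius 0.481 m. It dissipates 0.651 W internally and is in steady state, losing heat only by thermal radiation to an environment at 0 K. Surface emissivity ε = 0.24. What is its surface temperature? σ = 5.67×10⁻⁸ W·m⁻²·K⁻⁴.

T ≈ 63.7 K

Steady state: internal power = radiated power, P = εσA T⁴.
Radiating area A = 4πr² = 2.907 m².
T⁴ = P/(εσA) = 0.651/(0.24·5.67×10⁻⁸·2.907) = 1.645×10⁷ K⁴.
T = (1.645×10⁷)^(1/4).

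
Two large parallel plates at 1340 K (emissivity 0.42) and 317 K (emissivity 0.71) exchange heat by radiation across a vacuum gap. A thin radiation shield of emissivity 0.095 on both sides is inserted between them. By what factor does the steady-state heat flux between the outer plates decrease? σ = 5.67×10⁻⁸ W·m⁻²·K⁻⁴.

factor ≈ 8.19

Without shield: q₀ = σΔ(T⁴)/(1/ε₁+1/ε₂−1) with denominator 2.789.
With shield the two gaps are in series; the resistances add: (1/ε₁+1/ε_s−1)+(1/ε_s+1/ε₂−1) = 11.91+10.93 = 22.84.
Heat-flux ratio q₀/q = 22.84/2.789.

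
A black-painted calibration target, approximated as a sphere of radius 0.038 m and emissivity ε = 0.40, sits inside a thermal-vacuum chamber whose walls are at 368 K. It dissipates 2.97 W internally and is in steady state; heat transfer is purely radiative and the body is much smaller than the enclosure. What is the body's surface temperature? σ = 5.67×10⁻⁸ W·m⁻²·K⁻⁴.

T ≈ 400 K

For a small grey body in a large enclosure, net radiated power = εσA(T⁴ − T_w⁴).
Steady state: P = εσA(T⁴ − T_w⁴) with A = 4πr² = 0.01815 m².
T⁴ = P/(εσA) + T_w⁴ = 2.97/(0.40·5.67×10⁻⁸·0.01815) + (368)⁴
    = 7.217×10⁹ + 1.834×10¹⁰ = 2.556×10¹⁰ K⁴.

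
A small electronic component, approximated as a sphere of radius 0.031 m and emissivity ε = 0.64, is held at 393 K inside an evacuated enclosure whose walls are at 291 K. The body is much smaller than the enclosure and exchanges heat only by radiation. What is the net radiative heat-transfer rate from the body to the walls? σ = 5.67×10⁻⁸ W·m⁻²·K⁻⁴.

For a small grey body in a large enclosure: P_net = εσA(T_body⁴ − T_wall⁴).
A = 4πr² = 0.01208 m²; T_body⁴ − T_wall⁴ = 2.385×10¹⁰ − 7.171×10⁹ = 1.668×10¹⁰ K⁴.
|P_net| = 0.64·5.67×10⁻⁸·0.01208·1.668×10¹⁰.

P_net ≈ 7.31 W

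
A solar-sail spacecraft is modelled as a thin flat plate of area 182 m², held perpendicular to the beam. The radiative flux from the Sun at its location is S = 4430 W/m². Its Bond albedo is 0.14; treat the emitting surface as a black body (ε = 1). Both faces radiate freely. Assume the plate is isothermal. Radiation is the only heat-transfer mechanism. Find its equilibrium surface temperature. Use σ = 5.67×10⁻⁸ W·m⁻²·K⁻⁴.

T ≈ 428 K

At equilibrium, absorbed power = emitted power.
Absorbing cross-section = A = 182.0 m²; emitting surface = 2A = 364.0 m² (ratio 2).
(1−a)S·A_cross = εσ·A_surf·T⁴  ⇒  T⁴ = (1−a)S/(2σ).
T⁴ = 0.860·4430/(2·5.67×10⁻⁸) = 3.360×10¹⁰ K⁴.
T = (3.360×10¹⁰)^(1/4).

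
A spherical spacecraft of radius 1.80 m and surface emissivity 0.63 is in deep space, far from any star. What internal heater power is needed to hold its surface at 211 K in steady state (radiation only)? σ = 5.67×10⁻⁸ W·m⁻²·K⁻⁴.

P = εσ·4πr²·T⁴.
4πr² = 40.72 m²; T⁴ = 1.982×10⁹ K⁴.
P = 0.63·5.67×10⁻⁸·40.72·1.982×10⁹.

P ≈ 2880 W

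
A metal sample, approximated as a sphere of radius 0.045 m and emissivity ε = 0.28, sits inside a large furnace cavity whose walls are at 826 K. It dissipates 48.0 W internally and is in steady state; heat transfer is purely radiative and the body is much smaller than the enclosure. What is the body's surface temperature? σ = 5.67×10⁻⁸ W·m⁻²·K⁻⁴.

T ≈ 874 K

For a small grey body in a large enclosure, net radiated power = εσA(T⁴ − T_w⁴).
Steady state: P = εσA(T⁴ − T_w⁴) with A = 4πr² = 0.02545 m².
T⁴ = P/(εσA) + T_w⁴ = 48.0/(0.28·5.67×10⁻⁸·0.02545) + (826)⁴
    = 1.188×10¹¹ + 4.655×10¹¹ = 5.843×10¹¹ K⁴.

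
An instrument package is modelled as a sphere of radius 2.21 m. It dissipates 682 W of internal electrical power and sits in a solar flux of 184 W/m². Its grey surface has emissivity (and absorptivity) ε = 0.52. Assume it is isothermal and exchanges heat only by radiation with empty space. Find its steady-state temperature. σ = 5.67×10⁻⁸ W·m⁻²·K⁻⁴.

T ≈ 186 K

At steady state, absorbed solar power + internal power = radiated power.
Absorbed: α·S·A_cross = 0.52·184·15.34 = 1468 W (cross-section πr²).
Total input = 1468 + 682 = 2150 W.
Radiated: εσ·A_surf·T⁴ with A_surf = 4πr² = 61.38 m².
T⁴ = 2150/(0.52·5.67×10⁻⁸·61.38) = 1.188×10⁹ K⁴.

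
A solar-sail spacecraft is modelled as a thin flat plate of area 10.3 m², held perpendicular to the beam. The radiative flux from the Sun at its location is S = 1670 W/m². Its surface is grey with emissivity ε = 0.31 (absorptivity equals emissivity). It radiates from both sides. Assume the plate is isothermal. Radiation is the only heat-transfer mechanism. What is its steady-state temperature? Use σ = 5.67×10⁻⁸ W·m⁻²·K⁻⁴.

T ≈ 348 K

At equilibrium, absorbed power = emitted power.
Absorbing cross-section = A = 10.30 m²; emitting surface = 2A = 20.60 m² (ratio 2).
εS·A_cross = εσ·A_surf·T⁴  ⇒  T⁴ = S/(2σ)   (ε cancels).
T⁴ = 1670/(2·5.67×10⁻⁸) = 1.473×10¹⁰ K⁴.
T = (1.473×10¹⁰)^(1/4).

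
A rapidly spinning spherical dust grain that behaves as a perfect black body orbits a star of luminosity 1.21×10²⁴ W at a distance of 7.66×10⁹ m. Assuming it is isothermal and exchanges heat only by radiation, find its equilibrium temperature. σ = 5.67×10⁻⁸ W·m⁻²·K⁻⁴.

T ≈ 292 K

First find the stellar flux at distance d: S = L/(4πd²) = 1.21×10²⁴/(4π·(7.66×10⁹)²) = 1641 W/m².
For an isothermal sphere, absorbed (1−a)S·πr² = emitted σ·4πr²·T⁴, so T⁴ = (1−a)S/(4σ).
T⁴ = 1.00·1641/(4·5.67×10⁻⁸) = 7.236×10⁹ K⁴.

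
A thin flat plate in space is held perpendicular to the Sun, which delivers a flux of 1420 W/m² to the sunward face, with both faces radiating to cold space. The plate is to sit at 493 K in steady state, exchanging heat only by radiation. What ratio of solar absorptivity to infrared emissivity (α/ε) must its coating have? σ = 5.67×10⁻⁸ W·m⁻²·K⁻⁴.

Balance: αS·A = εσ·2A·T⁴ ⇒ α/ε = 2σT⁴/S.
α/ε = 2·5.67×10⁻⁸·(493)⁴/1420 = 2·5.67×10⁻⁸·5.907×10¹⁰/1420.

α/ε ≈ 4.72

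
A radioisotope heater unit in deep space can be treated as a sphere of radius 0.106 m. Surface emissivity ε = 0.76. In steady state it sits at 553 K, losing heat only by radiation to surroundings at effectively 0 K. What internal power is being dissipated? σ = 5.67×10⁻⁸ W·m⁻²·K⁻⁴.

P ≈ 569 W

Steady state: P = εσA T⁴.
A = 4πr² = 0.1412 m²; T⁴ = (553)⁴ = 9.352×10¹⁰ K⁴.
P = 0.76 × 5.67×10⁻⁸ × 0.1412 × 9.352×10¹⁰.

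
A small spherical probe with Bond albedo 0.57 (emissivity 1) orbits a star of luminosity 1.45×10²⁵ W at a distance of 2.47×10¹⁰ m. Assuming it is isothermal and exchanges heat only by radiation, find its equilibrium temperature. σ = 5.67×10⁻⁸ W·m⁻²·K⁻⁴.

First find the stellar flux at distance d: S = L/(4πd²) = 1.45×10²⁵/(4π·(2.47×10¹⁰)²) = 1891 W/m².
For an isothermal sphere, absorbed (1−a)S·πr² = emitted σ·4πr²·T⁴, so T⁴ = (1−a)S/(4σ).
T⁴ = 0.430·1891/(4·5.67×10⁻⁸) = 3.586×10⁹ K⁴.

T ≈ 245 K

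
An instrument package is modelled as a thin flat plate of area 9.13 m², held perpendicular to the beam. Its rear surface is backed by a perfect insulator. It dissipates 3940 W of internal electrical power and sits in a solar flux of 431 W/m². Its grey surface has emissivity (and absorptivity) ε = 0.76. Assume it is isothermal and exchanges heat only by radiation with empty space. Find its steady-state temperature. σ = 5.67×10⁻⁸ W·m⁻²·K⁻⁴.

At steady state, absorbed solar power + internal power = radiated power.
Absorbed: α·S·A_cross = 0.76·431·9.130 = 2991 W (cross-section A).
Total input = 2991 + 3940 = 6931 W.
Radiated: εσ·A_surf·T⁴ with A_surf = A = 9.130 m².
T⁴ = 6931/(0.76·5.67×10⁻⁸·9.130) = 1.762×10¹⁰ K⁴.

T ≈ 364 K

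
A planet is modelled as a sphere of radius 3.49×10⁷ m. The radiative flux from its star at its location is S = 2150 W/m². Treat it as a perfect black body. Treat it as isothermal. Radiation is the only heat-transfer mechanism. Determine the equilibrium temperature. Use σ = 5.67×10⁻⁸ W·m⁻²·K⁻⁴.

T ≈ 312 K

At equilibrium, absorbed power = emitted power.
Absorbing cross-section = πr² = 3.826×10¹⁵ m²; emitting surface = 4πr² = 1.531×10¹⁶ m² (ratio 4).
S·A_cross = εσ·A_surf·T⁴  ⇒  T⁴ = S/(4σ).
T⁴ = 1.00·2150/(4·5.67×10⁻⁸) = 9.480×10⁹ K⁴.
T = (9.480×10⁹)^(1/4).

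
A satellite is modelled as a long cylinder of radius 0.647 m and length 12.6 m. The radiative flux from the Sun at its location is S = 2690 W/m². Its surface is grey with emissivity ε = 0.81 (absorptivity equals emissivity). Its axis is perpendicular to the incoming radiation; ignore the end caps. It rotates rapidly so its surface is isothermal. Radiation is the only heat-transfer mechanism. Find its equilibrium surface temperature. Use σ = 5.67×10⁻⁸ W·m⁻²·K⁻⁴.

At equilibrium, absorbed power = emitted power.
Absorbing cross-section = 2rL = 16.30 m²; emitting surface = 2πrL = 51.22 m² (ratio π).
εS·A_cross = εσ·A_surf·T⁴  ⇒  T⁴ = S/(πσ)   (ε cancels).
T⁴ = 2690/(π·5.67×10⁻⁸) = 1.510×10¹⁰ K⁴.
T = (1.510×10¹⁰)^(1/4).

T ≈ 351 K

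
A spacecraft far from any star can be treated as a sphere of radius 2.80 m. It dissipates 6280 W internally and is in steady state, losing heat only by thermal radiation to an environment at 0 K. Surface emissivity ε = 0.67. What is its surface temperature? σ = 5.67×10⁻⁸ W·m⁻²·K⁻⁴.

T ≈ 202 K

Steady state: internal power = radiated power, P = εσA T⁴.
Radiating area A = 4πr² = 98.52 m².
T⁴ = P/(εσA) = 6280/(0.67·5.67×10⁻⁸·98.52) = 1.678×10⁹ K⁴.
T = (1.678×10⁹)^(1/4).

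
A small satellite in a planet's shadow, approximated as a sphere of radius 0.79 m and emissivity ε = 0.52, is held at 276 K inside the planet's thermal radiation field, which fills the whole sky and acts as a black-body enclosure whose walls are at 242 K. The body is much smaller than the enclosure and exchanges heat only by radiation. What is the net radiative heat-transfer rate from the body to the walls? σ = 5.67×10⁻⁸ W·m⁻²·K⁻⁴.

P_net ≈ 549 W

For a small grey body in a large enclosure: P_net = εσA(T_body⁴ − T_wall⁴).
A = 4πr² = 7.843 m²; T_body⁴ − T_wall⁴ = 5.803×10⁹ − 3.430×10⁹ = 2.373×10⁹ K⁴.
|P_net| = 0.52·5.67×10⁻⁸·7.843·2.373×10⁹.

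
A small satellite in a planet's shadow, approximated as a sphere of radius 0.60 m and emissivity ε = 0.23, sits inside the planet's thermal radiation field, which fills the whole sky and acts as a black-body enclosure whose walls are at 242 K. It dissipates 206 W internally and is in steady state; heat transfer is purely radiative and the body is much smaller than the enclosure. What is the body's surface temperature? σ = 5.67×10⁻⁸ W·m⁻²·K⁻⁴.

For a small grey body in a large enclosure, net radiated power = εσA(T⁴ − T_w⁴).
Steady state: P = εσA(T⁴ − T_w⁴) with A = 4πr² = 4.524 m².
T⁴ = P/(εσA) + T_w⁴ = 206/(0.23·5.67×10⁻⁸·4.524) + (242)⁴
    = 3.492×10⁹ + 3.430×10⁹ = 6.921×10⁹ K⁴.

T ≈ 288 K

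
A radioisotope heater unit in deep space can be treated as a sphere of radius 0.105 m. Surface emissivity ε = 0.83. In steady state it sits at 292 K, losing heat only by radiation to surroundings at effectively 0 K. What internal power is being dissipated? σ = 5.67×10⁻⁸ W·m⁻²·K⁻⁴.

P ≈ 47.4 W

Steady state: P = εσA T⁴.
A = 4πr² = 0.1385 m²; T⁴ = (292)⁴ = 7.270×10⁹ K⁴.
P = 0.83 × 5.67×10⁻⁸ × 0.1385 × 7.270×10⁹.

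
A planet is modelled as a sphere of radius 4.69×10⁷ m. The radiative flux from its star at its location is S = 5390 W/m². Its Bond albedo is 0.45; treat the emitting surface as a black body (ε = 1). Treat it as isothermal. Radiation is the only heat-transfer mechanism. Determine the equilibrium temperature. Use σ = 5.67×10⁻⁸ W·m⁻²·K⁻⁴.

T ≈ 338 K

At equilibrium, absorbed power = emitted power.
Absorbing cross-section = πr² = 6.910×10¹⁵ m²; emitting surface = 4πr² = 2.764×10¹⁶ m² (ratio 4).
(1−a)S·A_cross = εσ·A_surf·T⁴  ⇒  T⁴ = (1−a)S/(4σ).
T⁴ = 0.550·5390/(4·5.67×10⁻⁸) = 1.307×10¹⁰ K⁴.
T = (1.307×10¹⁰)^(1/4).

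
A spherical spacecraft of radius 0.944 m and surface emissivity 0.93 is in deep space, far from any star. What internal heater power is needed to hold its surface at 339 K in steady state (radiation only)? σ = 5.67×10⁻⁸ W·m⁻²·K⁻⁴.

P ≈ 7800 W

P = εσ·4πr²·T⁴.
4πr² = 11.20 m²; T⁴ = 1.321×10¹⁰ K⁴.
P = 0.93·5.67×10⁻⁸·11.20·1.321×10¹⁰.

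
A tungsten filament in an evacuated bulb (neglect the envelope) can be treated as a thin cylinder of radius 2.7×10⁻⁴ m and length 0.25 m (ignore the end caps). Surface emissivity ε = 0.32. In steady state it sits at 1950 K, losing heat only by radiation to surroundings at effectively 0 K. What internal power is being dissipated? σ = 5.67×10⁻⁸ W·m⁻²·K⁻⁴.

Steady state: P = εσA T⁴.
A = 2πrL = 4.241×10⁻⁴ m²; T⁴ = (1950)⁴ = 1.446×10¹³ K⁴.
P = 0.32 × 5.67×10⁻⁸ × 4.241×10⁻⁴ × 1.446×10¹³.

P ≈ 111 W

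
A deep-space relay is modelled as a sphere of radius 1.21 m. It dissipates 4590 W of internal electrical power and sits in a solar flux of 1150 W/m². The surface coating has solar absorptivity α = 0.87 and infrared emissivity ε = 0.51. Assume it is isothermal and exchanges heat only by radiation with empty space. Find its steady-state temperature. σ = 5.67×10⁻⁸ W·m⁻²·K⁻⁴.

T ≈ 363 K

At steady state, absorbed solar power + internal power = radiated power.
Absorbed: α·S·A_cross = 0.87·1150·4.600 = 4602 W (cross-section πr²).
Total input = 4602 + 4590 = 9192 W.
Radiated: εσ·A_surf·T⁴ with A_surf = 4πr² = 18.40 m².
T⁴ = 9192/(0.51·5.67×10⁻⁸·18.40) = 1.728×10¹⁰ K⁴.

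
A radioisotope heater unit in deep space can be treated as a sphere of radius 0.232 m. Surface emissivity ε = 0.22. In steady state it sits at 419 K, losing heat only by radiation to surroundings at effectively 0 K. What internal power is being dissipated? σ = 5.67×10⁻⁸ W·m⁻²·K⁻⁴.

Steady state: P = εσA T⁴.
A = 4πr² = 0.6764 m²; T⁴ = (419)⁴ = 3.082×10¹⁰ K⁴.
P = 0.22 × 5.67×10⁻⁸ × 0.6764 × 3.082×10¹⁰.

P ≈ 260 W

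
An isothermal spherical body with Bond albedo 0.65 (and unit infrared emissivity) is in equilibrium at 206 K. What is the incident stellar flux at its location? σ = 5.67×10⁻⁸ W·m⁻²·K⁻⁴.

(1−a)S·πr² = σ·4πr²·T⁴ ⇒ S = 4σT⁴/(1−a).
S = 4·5.67×10⁻⁸·1.801×10⁹/0.350.

S ≈ 1170 W/m²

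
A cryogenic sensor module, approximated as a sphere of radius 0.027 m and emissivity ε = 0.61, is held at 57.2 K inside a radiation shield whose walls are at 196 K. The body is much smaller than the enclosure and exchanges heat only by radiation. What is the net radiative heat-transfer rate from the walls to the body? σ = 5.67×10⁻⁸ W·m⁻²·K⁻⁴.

For a small grey body in a large enclosure: P_net = εσA(T_body⁴ − T_wall⁴).
A = 4πr² = 0.009161 m²; T_body⁴ − T_wall⁴ = 1.070×10⁷ − 1.476×10⁹ = -1.465×10⁹ K⁴.
|P_net| = 0.61·5.67×10⁻⁸·0.009161·1.465×10⁹.

P_net ≈ 0.464 W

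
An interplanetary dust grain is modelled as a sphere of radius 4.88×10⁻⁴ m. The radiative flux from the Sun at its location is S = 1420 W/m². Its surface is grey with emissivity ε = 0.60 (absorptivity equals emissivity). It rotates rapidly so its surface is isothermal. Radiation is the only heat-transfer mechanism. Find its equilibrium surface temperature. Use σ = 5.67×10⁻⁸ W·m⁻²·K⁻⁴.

T ≈ 281 K

At equilibrium, absorbed power = emitted power.
Absorbing cross-section = πr² = 7.482×10⁻⁷ m²; emitting surface = 4πr² = 2.993×10⁻⁶ m² (ratio 4).
εS·A_cross = εσ·A_surf·T⁴  ⇒  T⁴ = S/(4σ)   (ε cancels).
T⁴ = 1420/(4·5.67×10⁻⁸) = 6.261×10⁹ K⁴.
T = (6.261×10⁹)^(1/4).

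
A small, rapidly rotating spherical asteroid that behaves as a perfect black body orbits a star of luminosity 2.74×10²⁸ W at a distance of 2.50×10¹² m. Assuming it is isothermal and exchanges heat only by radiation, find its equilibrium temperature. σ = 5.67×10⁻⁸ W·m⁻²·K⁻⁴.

First find the stellar flux at distance d: S = L/(4πd²) = 2.74×10²⁸/(4π·(2.50×10¹²)²) = 348.9 W/m².
For an isothermal sphere, absorbed (1−a)S·πr² = emitted σ·4πr²·T⁴, so T⁴ = (1−a)S/(4σ).
T⁴ = 1.00·348.9/(4·5.67×10⁻⁸) = 1.538×10⁹ K⁴.

T ≈ 198 K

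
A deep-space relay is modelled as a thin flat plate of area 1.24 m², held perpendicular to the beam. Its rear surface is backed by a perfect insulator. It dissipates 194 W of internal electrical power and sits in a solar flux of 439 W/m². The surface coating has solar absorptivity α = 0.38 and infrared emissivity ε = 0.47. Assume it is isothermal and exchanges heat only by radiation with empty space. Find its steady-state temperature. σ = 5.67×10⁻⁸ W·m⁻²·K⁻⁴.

At steady state, absorbed solar power + internal power = radiated power.
Absorbed: α·S·A_cross = 0.38·439·1.240 = 206.9 W (cross-section A).
Total input = 206.9 + 194 = 400.9 W.
Radiated: εσ·A_surf·T⁴ with A_surf = A = 1.240 m².
T⁴ = 400.9/(0.47·5.67×10⁻⁸·1.240) = 1.213×10¹⁰ K⁴.

T ≈ 332 K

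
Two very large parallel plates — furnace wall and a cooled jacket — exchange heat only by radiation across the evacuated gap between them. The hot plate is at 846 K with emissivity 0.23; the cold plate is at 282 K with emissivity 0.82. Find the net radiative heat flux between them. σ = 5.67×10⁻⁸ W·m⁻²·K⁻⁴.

q ≈ 6280 W/m²

For two infinite grey parallel plates, q = σ(T₁⁴ − T₂⁴)/(1/ε₁ + 1/ε₂ − 1).
T₁⁴ − T₂⁴ = 5.122×10¹¹ − 6.324×10⁹ = 5.059×10¹¹ K⁴.
1/ε₁ + 1/ε₂ − 1 = 4.348 + 1.220 − 1 = 4.567.
q = 5.67×10⁻⁸ × 5.059×10¹¹ / 4.567.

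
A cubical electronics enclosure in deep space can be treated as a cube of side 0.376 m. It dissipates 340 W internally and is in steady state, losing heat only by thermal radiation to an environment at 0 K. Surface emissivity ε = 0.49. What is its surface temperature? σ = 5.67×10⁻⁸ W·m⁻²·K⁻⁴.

T ≈ 347 K

Steady state: internal power = radiated power, P = εσA T⁴.
Radiating area A = 6L² = 0.8483 m².
T⁴ = P/(εσA) = 340/(0.49·5.67×10⁻⁸·0.8483) = 1.443×10¹⁰ K⁴.
T = (1.443×10¹⁰)^(1/4).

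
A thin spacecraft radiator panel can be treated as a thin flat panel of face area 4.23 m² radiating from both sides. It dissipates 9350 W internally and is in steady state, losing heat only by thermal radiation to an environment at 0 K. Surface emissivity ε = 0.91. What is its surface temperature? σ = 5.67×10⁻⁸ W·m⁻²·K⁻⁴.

Steady state: internal power = radiated power, P = εσA T⁴.
Radiating area A = 2·4.23 = 8.460 m².
T⁴ = P/(εσA) = 9350/(0.91·5.67×10⁻⁸·8.460) = 2.142×10¹⁰ K⁴.
T = (2.142×10¹⁰)^(1/4).

T ≈ 383 K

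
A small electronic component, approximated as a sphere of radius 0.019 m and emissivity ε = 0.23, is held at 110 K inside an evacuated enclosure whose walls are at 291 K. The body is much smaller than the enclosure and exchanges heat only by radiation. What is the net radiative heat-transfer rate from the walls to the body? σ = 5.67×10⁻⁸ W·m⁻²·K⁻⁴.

For a small grey body in a large enclosure: P_net = εσA(T_body⁴ − T_wall⁴).
A = 4πr² = 0.004536 m²; T_body⁴ − T_wall⁴ = 1.464×10⁸ − 7.171×10⁹ = -7.024×10⁹ K⁴.
|P_net| = 0.23·5.67×10⁻⁸·0.004536·7.024×10⁹.

P_net ≈ 0.416 W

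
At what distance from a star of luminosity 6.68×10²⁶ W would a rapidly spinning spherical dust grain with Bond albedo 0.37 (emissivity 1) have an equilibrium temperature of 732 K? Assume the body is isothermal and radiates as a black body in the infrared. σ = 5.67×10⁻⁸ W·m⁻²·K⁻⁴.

For an isothermal black-emitting sphere, (1−a)S·πr² = σ·4πr²·T⁴ ⇒ S = 4σT⁴/(1−a).
S = 4·5.67×10⁻⁸·(732)⁴/0.630 = 1.034×10⁵ W/m².
Flux falls as S = L/(4πd²), so d = √(L/(4πS)) = √(6.68×10²⁶/(4π·1.034×10⁵)).

d ≈ 2.27×10¹⁰ m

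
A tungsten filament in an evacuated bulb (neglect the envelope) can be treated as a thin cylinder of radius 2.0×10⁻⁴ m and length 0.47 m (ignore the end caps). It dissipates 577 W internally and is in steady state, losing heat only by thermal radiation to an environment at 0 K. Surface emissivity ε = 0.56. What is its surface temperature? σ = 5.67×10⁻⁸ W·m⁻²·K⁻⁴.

Steady state: internal power = radiated power, P = εσA T⁴.
Radiating area A = 2πrL = 5.906×10⁻⁴ m².
T⁴ = P/(εσA) = 577/(0.56·5.67×10⁻⁸·5.906×10⁻⁴) = 3.077×10¹³ K⁴.
T = (3.077×10¹³)^(1/4).

T ≈ 2360 K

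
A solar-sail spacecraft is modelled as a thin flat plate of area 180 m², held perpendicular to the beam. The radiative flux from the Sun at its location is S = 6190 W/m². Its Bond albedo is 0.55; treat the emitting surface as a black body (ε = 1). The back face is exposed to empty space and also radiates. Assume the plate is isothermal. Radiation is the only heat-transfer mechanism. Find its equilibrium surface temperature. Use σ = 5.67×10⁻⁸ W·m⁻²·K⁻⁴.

T ≈ 396 K

At equilibrium, absorbed power = emitted power.
Absorbing cross-section = A = 180.0 m²; emitting surface = 2A = 360.0 m² (ratio 2).
(1−a)S·A_cross = εσ·A_surf·T⁴  ⇒  T⁴ = (1−a)S/(2σ).
T⁴ = 0.450·6190/(2·5.67×10⁻⁸) = 2.456×10¹⁰ K⁴.
T = (2.456×10¹⁰)^(1/4).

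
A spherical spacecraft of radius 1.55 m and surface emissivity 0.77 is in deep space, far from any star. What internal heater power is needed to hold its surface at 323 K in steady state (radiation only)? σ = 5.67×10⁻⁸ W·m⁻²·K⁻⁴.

P = εσ·4πr²·T⁴.
4πr² = 30.19 m²; T⁴ = 1.088×10¹⁰ K⁴.
P = 0.77·5.67×10⁻⁸·30.19·1.088×10¹⁰.

P ≈ 14300 W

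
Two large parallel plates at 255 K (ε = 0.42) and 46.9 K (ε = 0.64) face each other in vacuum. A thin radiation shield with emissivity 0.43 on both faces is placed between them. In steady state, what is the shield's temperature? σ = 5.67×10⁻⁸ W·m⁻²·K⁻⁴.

In steady state the net flux on the hot side equals that on the cold side.
σ(T₁⁴−T_s⁴)/D₁ = σ(T_s⁴−T₂⁴)/D₂, with D₁ = 1/ε₁+1/ε_s−1 = 3.707, D₂ = 1/ε_s+1/ε₂−1 = 2.888.
Solve for T_s⁴: T_s⁴ = (D₂·T₁⁴ + D₁·T₂⁴)/(D₁+D₂) = 1.854×10⁹ K⁴.

T_s ≈ 208 K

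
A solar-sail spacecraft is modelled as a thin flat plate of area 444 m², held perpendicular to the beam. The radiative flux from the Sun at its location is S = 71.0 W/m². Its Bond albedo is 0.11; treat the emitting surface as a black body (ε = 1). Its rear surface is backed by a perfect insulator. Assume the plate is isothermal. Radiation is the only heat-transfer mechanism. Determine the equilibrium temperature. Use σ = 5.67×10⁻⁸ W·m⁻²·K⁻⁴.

T ≈ 183 K

At equilibrium, absorbed power = emitted power.
Absorbing cross-section = A = 444.0 m²; emitting surface = A = 444.0 m² (ratio 1).
(1−a)S·A_cross = εσ·A_surf·T⁴  ⇒  T⁴ = (1−a)S/(1σ).
T⁴ = 0.890·71.0/(1·5.67×10⁻⁸) = 1.114×10⁹ K⁴.
T = (1.114×10⁹)^(1/4).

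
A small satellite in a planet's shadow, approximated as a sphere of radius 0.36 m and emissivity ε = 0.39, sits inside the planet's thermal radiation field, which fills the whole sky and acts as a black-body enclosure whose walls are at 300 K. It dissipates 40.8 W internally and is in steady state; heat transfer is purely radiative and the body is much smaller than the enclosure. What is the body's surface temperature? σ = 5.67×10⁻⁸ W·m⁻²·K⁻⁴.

For a small grey body in a large enclosure, net radiated power = εσA(T⁴ − T_w⁴).
Steady state: P = εσA(T⁴ − T_w⁴) with A = 4πr² = 1.629 m².
T⁴ = P/(εσA) + T_w⁴ = 40.8/(0.39·5.67×10⁻⁸·1.629) + (300)⁴
    = 1.133×10⁹ + 8.100×10⁹ = 9.233×10⁹ K⁴.

T ≈ 310 K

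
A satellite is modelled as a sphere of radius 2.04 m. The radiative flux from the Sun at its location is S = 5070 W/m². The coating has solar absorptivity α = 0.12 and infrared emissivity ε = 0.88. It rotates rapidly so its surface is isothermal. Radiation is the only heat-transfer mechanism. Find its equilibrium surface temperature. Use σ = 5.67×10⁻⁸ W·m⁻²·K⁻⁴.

T ≈ 235 K

At equilibrium, absorbed power = emitted power.
Absorbing cross-section = πr² = 13.07 m²; emitting surface = 4πr² = 52.30 m² (ratio 4).
αS·A_cross = εσ·A_surf·T⁴  ⇒  T⁴ = αS/(ε·4σ).
T⁴ = 0.120·5070/(0.88·4·5.67×10⁻⁸) = 3.048×10⁹ K⁴.
T = (3.048×10⁹)^(1/4).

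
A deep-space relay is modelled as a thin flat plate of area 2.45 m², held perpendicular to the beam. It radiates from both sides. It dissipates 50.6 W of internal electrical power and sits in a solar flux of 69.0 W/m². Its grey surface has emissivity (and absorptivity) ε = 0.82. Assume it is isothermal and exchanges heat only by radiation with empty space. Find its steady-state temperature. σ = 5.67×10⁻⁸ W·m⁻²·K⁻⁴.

T ≈ 170 K

At steady state, absorbed solar power + internal power = radiated power.
Absorbed: α·S·A_cross = 0.82·69.0·2.450 = 138.6 W (cross-section A).
Total input = 138.6 + 50.6 = 189.2 W.
Radiated: εσ·A_surf·T⁴ with A_surf = 2A = 4.900 m².
T⁴ = 189.2/(0.82·5.67×10⁻⁸·4.900) = 8.306×10⁸ K⁴.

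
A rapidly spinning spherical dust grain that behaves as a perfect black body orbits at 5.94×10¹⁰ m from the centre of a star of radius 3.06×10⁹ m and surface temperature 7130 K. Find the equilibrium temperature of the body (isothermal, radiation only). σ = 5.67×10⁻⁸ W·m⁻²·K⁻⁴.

T ≈ 1140 K

The star's surface emits σT_*⁴; at distance d the flux is S = σT_*⁴(R_*/d)².
S = 5.67×10⁻⁸·(7130)⁴·(3.06×10⁹/5.94×10¹⁰)² = 3.889×10⁵ W/m².
For an isothermal sphere T⁴ = (1−a)S/(4σ) = 1.715×10¹² K⁴.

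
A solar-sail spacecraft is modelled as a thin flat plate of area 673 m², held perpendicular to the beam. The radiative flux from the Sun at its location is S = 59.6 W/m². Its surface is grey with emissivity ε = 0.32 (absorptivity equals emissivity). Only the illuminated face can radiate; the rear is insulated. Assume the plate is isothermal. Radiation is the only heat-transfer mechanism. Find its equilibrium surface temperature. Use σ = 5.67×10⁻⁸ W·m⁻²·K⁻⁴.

T ≈ 180 K

At equilibrium, absorbed power = emitted power.
Absorbing cross-section = A = 673.0 m²; emitting surface = A = 673.0 m² (ratio 1).
εS·A_cross = εσ·A_surf·T⁴  ⇒  T⁴ = S/(1σ)   (ε cancels).
T⁴ = 59.6/(1·5.67×10⁻⁸) = 1.051×10⁹ K⁴.
T = (1.051×10⁹)^(1/4).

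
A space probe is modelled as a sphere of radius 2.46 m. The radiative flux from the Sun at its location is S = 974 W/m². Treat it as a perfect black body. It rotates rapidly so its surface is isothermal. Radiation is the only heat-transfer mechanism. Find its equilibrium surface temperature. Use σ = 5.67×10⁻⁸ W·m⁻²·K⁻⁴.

At equilibrium, absorbed power = emitted power.
Absorbing cross-section = πr² = 19.01 m²; emitting surface = 4πr² = 76.05 m² (ratio 4).
S·A_cross = εσ·A_surf·T⁴  ⇒  T⁴ = S/(4σ).
T⁴ = 1.00·974/(4·5.67×10⁻⁸) = 4.295×10⁹ K⁴.
T = (4.295×10⁹)^(1/4).

T ≈ 256 K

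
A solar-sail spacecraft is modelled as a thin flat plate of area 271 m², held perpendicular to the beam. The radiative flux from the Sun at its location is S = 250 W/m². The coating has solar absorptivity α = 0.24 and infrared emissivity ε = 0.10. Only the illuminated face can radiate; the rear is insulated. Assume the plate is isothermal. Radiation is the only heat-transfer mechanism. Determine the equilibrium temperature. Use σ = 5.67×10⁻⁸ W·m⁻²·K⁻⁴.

At equilibrium, absorbed power = emitted power.
Absorbing cross-section = A = 271.0 m²; emitting surface = A = 271.0 m² (ratio 1).
αS·A_cross = εσ·A_surf·T⁴  ⇒  T⁴ = αS/(ε·1σ).
T⁴ = 0.240·250/(0.10·1·5.67×10⁻⁸) = 1.058×10¹⁰ K⁴.
T = (1.058×10¹⁰)^(1/4).

T ≈ 321 K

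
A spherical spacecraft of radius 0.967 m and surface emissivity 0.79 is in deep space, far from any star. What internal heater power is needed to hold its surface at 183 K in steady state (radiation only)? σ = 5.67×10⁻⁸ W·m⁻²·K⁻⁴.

P ≈ 590 W

P = εσ·4πr²·T⁴.
4πr² = 11.75 m²; T⁴ = 1.122×10⁹ K⁴.
P = 0.79·5.67×10⁻⁸·11.75·1.122×10⁹.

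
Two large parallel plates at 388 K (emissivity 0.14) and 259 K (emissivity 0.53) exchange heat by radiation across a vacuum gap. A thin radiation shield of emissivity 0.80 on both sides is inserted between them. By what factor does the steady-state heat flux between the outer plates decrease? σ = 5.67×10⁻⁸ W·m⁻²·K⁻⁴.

factor ≈ 1.19

Without shield: q₀ = σΔ(T⁴)/(1/ε₁+1/ε₂−1) with denominator 8.030.
With shield the two gaps are in series; the resistances add: (1/ε₁+1/ε_s−1)+(1/ε_s+1/ε₂−1) = 7.393+2.137 = 9.530.
Heat-flux ratio q₀/q = 9.530/8.030.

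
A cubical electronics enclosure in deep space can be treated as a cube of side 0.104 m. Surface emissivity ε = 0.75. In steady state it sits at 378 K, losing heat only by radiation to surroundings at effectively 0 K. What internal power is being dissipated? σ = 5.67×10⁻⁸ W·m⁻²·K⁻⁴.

P ≈ 56.3 W

Steady state: P = εσA T⁴.
A = 6L² = 0.06490 m²; T⁴ = (378)⁴ = 2.042×10¹⁰ K⁴.
P = 0.75 × 5.67×10⁻⁸ × 0.06490 × 2.042×10¹⁰.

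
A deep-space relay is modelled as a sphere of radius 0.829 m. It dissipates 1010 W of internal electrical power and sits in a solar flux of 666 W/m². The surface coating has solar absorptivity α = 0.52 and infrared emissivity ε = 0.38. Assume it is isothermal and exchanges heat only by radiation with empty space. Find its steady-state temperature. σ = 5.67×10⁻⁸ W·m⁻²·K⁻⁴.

T ≈ 312 K

At steady state, absorbed solar power + internal power = radiated power.
Absorbed: α·S·A_cross = 0.52·666·2.159 = 747.7 W (cross-section πr²).
Total input = 747.7 + 1010 = 1758 W.
Radiated: εσ·A_surf·T⁴ with A_surf = 4πr² = 8.636 m².
T⁴ = 1758/(0.38·5.67×10⁻⁸·8.636) = 9.446×10⁹ K⁴.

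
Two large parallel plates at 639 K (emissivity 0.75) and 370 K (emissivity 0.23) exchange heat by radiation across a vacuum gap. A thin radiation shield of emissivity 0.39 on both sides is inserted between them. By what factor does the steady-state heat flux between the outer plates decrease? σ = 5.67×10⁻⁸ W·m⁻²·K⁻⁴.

Without shield: q₀ = σΔ(T⁴)/(1/ε₁+1/ε₂−1) with denominator 4.681.
With shield the two gaps are in series; the resistances add: (1/ε₁+1/ε_s−1)+(1/ε_s+1/ε₂−1) = 2.897+5.912 = 8.809.
Heat-flux ratio q₀/q = 8.809/4.681.

factor ≈ 1.88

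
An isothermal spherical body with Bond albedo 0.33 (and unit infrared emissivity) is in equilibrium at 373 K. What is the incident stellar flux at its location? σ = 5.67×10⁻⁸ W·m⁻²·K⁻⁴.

S ≈ 6550 W/m²

(1−a)S·πr² = σ·4πr²·T⁴ ⇒ S = 4σT⁴/(1−a).
S = 4·5.67×10⁻⁸·1.936×10¹⁰/0.670.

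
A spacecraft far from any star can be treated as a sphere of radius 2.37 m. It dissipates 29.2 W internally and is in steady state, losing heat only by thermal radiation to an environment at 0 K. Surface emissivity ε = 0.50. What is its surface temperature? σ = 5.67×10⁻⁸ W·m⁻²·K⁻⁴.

Steady state: internal power = radiated power, P = εσA T⁴.
Radiating area A = 4πr² = 70.58 m².
T⁴ = P/(εσA) = 29.2/(0.50·5.67×10⁻⁸·70.58) = 1.459×10⁷ K⁴.
T = (1.459×10⁷)^(1/4).

T ≈ 61.8 K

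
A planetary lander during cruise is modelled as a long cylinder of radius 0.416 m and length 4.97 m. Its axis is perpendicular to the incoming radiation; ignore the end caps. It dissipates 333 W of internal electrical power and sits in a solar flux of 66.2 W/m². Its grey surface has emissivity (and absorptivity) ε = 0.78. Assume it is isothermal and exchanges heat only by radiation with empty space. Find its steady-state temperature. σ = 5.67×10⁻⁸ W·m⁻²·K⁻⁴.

At steady state, absorbed solar power + internal power = radiated power.
Absorbed: α·S·A_cross = 0.78·66.2·4.135 = 213.5 W (cross-section 2rL).
Total input = 213.5 + 333 = 546.5 W.
Radiated: εσ·A_surf·T⁴ with A_surf = 2πrL = 12.99 m².
T⁴ = 546.5/(0.78·5.67×10⁻⁸·12.99) = 9.513×10⁸ K⁴.

T ≈ 176 K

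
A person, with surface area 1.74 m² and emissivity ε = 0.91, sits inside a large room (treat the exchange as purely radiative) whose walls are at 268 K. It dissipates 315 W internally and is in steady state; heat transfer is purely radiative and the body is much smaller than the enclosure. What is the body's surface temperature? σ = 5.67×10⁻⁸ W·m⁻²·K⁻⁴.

For a small grey body in a large enclosure, net radiated power = εσA(T⁴ − T_w⁴).
Steady state: P = εσA(T⁴ − T_w⁴) with A = 1.74 m².
T⁴ = P/(εσA) + T_w⁴ = 315/(0.91·5.67×10⁻⁸·1.740) + (268)⁴
    = 3.509×10⁹ + 5.159×10⁹ = 8.667×10⁹ K⁴.

T ≈ 305 K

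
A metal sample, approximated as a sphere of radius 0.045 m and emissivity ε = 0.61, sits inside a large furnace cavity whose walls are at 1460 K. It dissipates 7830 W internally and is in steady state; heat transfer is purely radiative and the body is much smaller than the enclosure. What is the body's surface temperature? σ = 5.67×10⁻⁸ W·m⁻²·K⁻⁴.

T ≈ 1910 K

For a small grey body in a large enclosure, net radiated power = εσA(T⁴ − T_w⁴).
Steady state: P = εσA(T⁴ − T_w⁴) with A = 4πr² = 0.02545 m².
T⁴ = P/(εσA) + T_w⁴ = 7830/(0.61·5.67×10⁻⁸·0.02545) + (1460)⁴
    = 8.896×10¹² + 4.544×10¹² = 1.344×10¹³ K⁴.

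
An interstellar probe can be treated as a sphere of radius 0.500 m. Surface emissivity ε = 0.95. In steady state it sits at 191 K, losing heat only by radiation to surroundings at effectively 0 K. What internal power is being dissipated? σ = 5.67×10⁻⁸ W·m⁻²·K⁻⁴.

Steady state: P = εσA T⁴.
A = 4πr² = 3.142 m²; T⁴ = (191)⁴ = 1.331×10⁹ K⁴.
P = 0.95 × 5.67×10⁻⁸ × 3.142 × 1.331×10⁹.

P ≈ 225 W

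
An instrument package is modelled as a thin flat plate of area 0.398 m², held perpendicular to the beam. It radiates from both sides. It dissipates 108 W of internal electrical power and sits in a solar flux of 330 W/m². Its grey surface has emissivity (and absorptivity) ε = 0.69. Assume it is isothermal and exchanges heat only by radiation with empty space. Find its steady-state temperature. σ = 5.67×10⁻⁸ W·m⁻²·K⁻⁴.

T ≈ 283 K

At steady state, absorbed solar power + internal power = radiated power.
Absorbed: α·S·A_cross = 0.69·330·0.3980 = 90.62 W (cross-section A).
Total input = 90.62 + 108 = 198.6 W.
Radiated: εσ·A_surf·T⁴ with A_surf = 2A = 0.7960 m².
T⁴ = 198.6/(0.69·5.67×10⁻⁸·0.7960) = 6.378×10⁹ K⁴.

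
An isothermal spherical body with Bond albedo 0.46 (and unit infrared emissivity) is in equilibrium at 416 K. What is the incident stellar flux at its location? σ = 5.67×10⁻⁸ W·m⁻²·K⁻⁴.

(1−a)S·πr² = σ·4πr²·T⁴ ⇒ S = 4σT⁴/(1−a).
S = 4·5.67×10⁻⁸·2.995×10¹⁰/0.540.

S ≈ 12600 W/m²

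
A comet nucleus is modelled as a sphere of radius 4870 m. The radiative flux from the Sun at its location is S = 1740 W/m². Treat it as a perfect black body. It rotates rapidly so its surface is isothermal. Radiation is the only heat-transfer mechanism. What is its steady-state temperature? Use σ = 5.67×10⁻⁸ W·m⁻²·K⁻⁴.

T ≈ 296 K

At equilibrium, absorbed power = emitted power.
Absorbing cross-section = πr² = 7.451×10⁷ m²; emitting surface = 4πr² = 2.980×10⁸ m² (ratio 4).
S·A_cross = εσ·A_surf·T⁴  ⇒  T⁴ = S/(4σ).
T⁴ = 1.00·1740/(4·5.67×10⁻⁸) = 7.672×10⁹ K⁴.
T = (7.672×10⁹)^(1/4).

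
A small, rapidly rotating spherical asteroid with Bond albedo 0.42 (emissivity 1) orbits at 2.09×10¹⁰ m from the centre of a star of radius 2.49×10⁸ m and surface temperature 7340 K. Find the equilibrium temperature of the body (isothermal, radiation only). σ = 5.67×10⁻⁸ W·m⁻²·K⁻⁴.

The star's surface emits σT_*⁴; at distance d the flux is S = σT_*⁴(R_*/d)².
S = 5.67×10⁻⁸·(7340)⁴·(2.49×10⁸/2.09×10¹⁰)² = 23360 W/m².
For an isothermal sphere T⁴ = (1−a)S/(4σ) = 5.974×10¹⁰ K⁴.

T ≈ 494 K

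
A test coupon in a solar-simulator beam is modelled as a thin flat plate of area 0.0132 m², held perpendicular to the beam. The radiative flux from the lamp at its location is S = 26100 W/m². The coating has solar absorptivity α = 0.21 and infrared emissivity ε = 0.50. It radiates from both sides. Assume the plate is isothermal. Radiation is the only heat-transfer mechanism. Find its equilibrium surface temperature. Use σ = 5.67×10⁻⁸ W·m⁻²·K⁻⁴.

At equilibrium, absorbed power = emitted power.
Absorbing cross-section = A = 0.01320 m²; emitting surface = 2A = 0.02640 m² (ratio 2).
αS·A_cross = εσ·A_surf·T⁴  ⇒  T⁴ = αS/(ε·2σ).
T⁴ = 0.210·26100/(0.50·2·5.67×10⁻⁸) = 9.667×10¹⁰ K⁴.
T = (9.667×10¹⁰)^(1/4).

T ≈ 558 K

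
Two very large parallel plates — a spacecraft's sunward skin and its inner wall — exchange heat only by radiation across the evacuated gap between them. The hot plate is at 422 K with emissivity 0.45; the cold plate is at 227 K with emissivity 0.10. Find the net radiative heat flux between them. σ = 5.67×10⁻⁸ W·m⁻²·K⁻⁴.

For two infinite grey parallel plates, q = σ(T₁⁴ − T₂⁴)/(1/ε₁ + 1/ε₂ − 1).
T₁⁴ − T₂⁴ = 3.171×10¹⁰ − 2.655×10⁹ = 2.906×10¹⁰ K⁴.
1/ε₁ + 1/ε₂ − 1 = 2.222 + 10.00 − 1 = 11.22.
q = 5.67×10⁻⁸ × 2.906×10¹⁰ / 11.22.

q ≈ 147 W/m²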